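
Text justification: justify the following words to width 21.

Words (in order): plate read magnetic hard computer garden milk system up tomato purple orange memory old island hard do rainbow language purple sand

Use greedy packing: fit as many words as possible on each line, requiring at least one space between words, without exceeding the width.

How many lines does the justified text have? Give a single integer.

Answer: 7

Derivation:
Line 1: ['plate', 'read', 'magnetic'] (min_width=19, slack=2)
Line 2: ['hard', 'computer', 'garden'] (min_width=20, slack=1)
Line 3: ['milk', 'system', 'up', 'tomato'] (min_width=21, slack=0)
Line 4: ['purple', 'orange', 'memory'] (min_width=20, slack=1)
Line 5: ['old', 'island', 'hard', 'do'] (min_width=18, slack=3)
Line 6: ['rainbow', 'language'] (min_width=16, slack=5)
Line 7: ['purple', 'sand'] (min_width=11, slack=10)
Total lines: 7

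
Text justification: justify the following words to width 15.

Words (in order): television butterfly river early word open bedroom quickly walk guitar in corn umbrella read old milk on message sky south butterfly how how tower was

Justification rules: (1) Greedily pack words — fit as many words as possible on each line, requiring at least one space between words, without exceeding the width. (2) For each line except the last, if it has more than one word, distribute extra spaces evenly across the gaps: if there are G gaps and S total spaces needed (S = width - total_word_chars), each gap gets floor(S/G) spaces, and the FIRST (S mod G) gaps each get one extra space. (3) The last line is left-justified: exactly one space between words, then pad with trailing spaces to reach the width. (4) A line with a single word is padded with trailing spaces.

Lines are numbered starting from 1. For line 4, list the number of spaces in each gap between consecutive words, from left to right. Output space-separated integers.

Answer: 1

Derivation:
Line 1: ['television'] (min_width=10, slack=5)
Line 2: ['butterfly', 'river'] (min_width=15, slack=0)
Line 3: ['early', 'word', 'open'] (min_width=15, slack=0)
Line 4: ['bedroom', 'quickly'] (min_width=15, slack=0)
Line 5: ['walk', 'guitar', 'in'] (min_width=14, slack=1)
Line 6: ['corn', 'umbrella'] (min_width=13, slack=2)
Line 7: ['read', 'old', 'milk'] (min_width=13, slack=2)
Line 8: ['on', 'message', 'sky'] (min_width=14, slack=1)
Line 9: ['south', 'butterfly'] (min_width=15, slack=0)
Line 10: ['how', 'how', 'tower'] (min_width=13, slack=2)
Line 11: ['was'] (min_width=3, slack=12)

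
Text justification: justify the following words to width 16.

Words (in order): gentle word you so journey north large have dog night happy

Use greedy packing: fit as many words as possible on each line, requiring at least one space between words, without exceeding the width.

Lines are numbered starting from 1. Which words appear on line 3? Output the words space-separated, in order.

Line 1: ['gentle', 'word', 'you'] (min_width=15, slack=1)
Line 2: ['so', 'journey', 'north'] (min_width=16, slack=0)
Line 3: ['large', 'have', 'dog'] (min_width=14, slack=2)
Line 4: ['night', 'happy'] (min_width=11, slack=5)

Answer: large have dog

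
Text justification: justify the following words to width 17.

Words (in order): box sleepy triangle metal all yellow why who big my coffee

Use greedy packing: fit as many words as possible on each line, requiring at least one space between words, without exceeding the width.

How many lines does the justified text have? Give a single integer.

Answer: 4

Derivation:
Line 1: ['box', 'sleepy'] (min_width=10, slack=7)
Line 2: ['triangle', 'metal'] (min_width=14, slack=3)
Line 3: ['all', 'yellow', 'why'] (min_width=14, slack=3)
Line 4: ['who', 'big', 'my', 'coffee'] (min_width=17, slack=0)
Total lines: 4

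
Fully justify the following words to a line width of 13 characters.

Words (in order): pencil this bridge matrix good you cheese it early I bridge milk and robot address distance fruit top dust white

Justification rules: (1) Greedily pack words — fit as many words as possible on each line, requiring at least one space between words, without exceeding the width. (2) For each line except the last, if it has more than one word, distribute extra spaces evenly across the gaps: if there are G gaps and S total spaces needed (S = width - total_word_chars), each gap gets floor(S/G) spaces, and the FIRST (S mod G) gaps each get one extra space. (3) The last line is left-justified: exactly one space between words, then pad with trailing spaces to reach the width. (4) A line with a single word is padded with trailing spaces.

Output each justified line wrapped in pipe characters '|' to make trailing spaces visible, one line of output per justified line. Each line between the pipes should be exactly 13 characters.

Answer: |pencil   this|
|bridge matrix|
|good      you|
|cheese     it|
|early       I|
|bridge   milk|
|and     robot|
|address      |
|distance     |
|fruit     top|
|dust white   |

Derivation:
Line 1: ['pencil', 'this'] (min_width=11, slack=2)
Line 2: ['bridge', 'matrix'] (min_width=13, slack=0)
Line 3: ['good', 'you'] (min_width=8, slack=5)
Line 4: ['cheese', 'it'] (min_width=9, slack=4)
Line 5: ['early', 'I'] (min_width=7, slack=6)
Line 6: ['bridge', 'milk'] (min_width=11, slack=2)
Line 7: ['and', 'robot'] (min_width=9, slack=4)
Line 8: ['address'] (min_width=7, slack=6)
Line 9: ['distance'] (min_width=8, slack=5)
Line 10: ['fruit', 'top'] (min_width=9, slack=4)
Line 11: ['dust', 'white'] (min_width=10, slack=3)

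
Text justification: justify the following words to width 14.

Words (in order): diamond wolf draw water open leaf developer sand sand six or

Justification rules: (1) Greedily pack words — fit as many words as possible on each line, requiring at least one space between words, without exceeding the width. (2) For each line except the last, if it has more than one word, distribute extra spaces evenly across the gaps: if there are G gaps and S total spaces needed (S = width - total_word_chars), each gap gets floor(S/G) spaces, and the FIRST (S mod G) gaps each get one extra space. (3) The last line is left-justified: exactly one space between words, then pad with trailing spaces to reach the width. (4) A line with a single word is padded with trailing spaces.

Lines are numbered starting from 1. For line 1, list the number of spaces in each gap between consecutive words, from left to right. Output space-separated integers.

Answer: 3

Derivation:
Line 1: ['diamond', 'wolf'] (min_width=12, slack=2)
Line 2: ['draw', 'water'] (min_width=10, slack=4)
Line 3: ['open', 'leaf'] (min_width=9, slack=5)
Line 4: ['developer', 'sand'] (min_width=14, slack=0)
Line 5: ['sand', 'six', 'or'] (min_width=11, slack=3)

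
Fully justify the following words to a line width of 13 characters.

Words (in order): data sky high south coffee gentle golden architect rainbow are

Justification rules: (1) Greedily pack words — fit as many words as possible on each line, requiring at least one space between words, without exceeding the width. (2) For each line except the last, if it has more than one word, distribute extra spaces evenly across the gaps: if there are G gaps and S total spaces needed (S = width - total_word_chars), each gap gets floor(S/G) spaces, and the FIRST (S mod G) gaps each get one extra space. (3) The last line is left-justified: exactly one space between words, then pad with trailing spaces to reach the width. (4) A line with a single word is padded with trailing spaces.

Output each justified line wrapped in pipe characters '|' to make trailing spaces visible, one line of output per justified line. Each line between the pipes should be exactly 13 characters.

Line 1: ['data', 'sky', 'high'] (min_width=13, slack=0)
Line 2: ['south', 'coffee'] (min_width=12, slack=1)
Line 3: ['gentle', 'golden'] (min_width=13, slack=0)
Line 4: ['architect'] (min_width=9, slack=4)
Line 5: ['rainbow', 'are'] (min_width=11, slack=2)

Answer: |data sky high|
|south  coffee|
|gentle golden|
|architect    |
|rainbow are  |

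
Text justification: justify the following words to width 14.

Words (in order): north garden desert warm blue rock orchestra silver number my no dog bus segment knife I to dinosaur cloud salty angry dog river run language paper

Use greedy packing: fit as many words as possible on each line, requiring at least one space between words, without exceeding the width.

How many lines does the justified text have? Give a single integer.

Answer: 12

Derivation:
Line 1: ['north', 'garden'] (min_width=12, slack=2)
Line 2: ['desert', 'warm'] (min_width=11, slack=3)
Line 3: ['blue', 'rock'] (min_width=9, slack=5)
Line 4: ['orchestra'] (min_width=9, slack=5)
Line 5: ['silver', 'number'] (min_width=13, slack=1)
Line 6: ['my', 'no', 'dog', 'bus'] (min_width=13, slack=1)
Line 7: ['segment', 'knife'] (min_width=13, slack=1)
Line 8: ['I', 'to', 'dinosaur'] (min_width=13, slack=1)
Line 9: ['cloud', 'salty'] (min_width=11, slack=3)
Line 10: ['angry', 'dog'] (min_width=9, slack=5)
Line 11: ['river', 'run'] (min_width=9, slack=5)
Line 12: ['language', 'paper'] (min_width=14, slack=0)
Total lines: 12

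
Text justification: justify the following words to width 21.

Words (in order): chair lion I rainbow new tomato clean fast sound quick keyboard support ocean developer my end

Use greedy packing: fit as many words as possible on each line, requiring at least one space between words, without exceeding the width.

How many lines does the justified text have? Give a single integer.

Line 1: ['chair', 'lion', 'I', 'rainbow'] (min_width=20, slack=1)
Line 2: ['new', 'tomato', 'clean', 'fast'] (min_width=21, slack=0)
Line 3: ['sound', 'quick', 'keyboard'] (min_width=20, slack=1)
Line 4: ['support', 'ocean'] (min_width=13, slack=8)
Line 5: ['developer', 'my', 'end'] (min_width=16, slack=5)
Total lines: 5

Answer: 5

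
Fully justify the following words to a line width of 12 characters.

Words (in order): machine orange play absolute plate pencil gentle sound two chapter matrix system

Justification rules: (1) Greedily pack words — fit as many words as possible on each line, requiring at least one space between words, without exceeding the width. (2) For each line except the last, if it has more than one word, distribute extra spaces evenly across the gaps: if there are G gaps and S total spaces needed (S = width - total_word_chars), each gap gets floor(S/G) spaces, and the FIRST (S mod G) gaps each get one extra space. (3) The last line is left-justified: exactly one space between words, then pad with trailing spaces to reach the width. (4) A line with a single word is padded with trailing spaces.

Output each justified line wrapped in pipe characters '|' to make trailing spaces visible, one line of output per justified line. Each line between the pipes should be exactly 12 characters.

Line 1: ['machine'] (min_width=7, slack=5)
Line 2: ['orange', 'play'] (min_width=11, slack=1)
Line 3: ['absolute'] (min_width=8, slack=4)
Line 4: ['plate', 'pencil'] (min_width=12, slack=0)
Line 5: ['gentle', 'sound'] (min_width=12, slack=0)
Line 6: ['two', 'chapter'] (min_width=11, slack=1)
Line 7: ['matrix'] (min_width=6, slack=6)
Line 8: ['system'] (min_width=6, slack=6)

Answer: |machine     |
|orange  play|
|absolute    |
|plate pencil|
|gentle sound|
|two  chapter|
|matrix      |
|system      |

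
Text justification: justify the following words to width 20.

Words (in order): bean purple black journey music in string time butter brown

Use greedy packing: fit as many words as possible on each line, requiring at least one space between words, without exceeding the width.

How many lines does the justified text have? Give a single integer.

Answer: 4

Derivation:
Line 1: ['bean', 'purple', 'black'] (min_width=17, slack=3)
Line 2: ['journey', 'music', 'in'] (min_width=16, slack=4)
Line 3: ['string', 'time', 'butter'] (min_width=18, slack=2)
Line 4: ['brown'] (min_width=5, slack=15)
Total lines: 4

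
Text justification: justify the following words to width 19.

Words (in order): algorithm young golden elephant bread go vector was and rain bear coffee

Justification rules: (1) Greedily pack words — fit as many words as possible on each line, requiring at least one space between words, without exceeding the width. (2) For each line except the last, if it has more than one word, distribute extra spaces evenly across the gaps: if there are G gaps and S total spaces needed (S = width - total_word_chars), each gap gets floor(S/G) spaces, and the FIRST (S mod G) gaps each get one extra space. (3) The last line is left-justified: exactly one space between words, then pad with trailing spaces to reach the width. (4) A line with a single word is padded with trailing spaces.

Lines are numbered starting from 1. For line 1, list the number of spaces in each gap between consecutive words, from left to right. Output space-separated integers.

Line 1: ['algorithm', 'young'] (min_width=15, slack=4)
Line 2: ['golden', 'elephant'] (min_width=15, slack=4)
Line 3: ['bread', 'go', 'vector', 'was'] (min_width=19, slack=0)
Line 4: ['and', 'rain', 'bear'] (min_width=13, slack=6)
Line 5: ['coffee'] (min_width=6, slack=13)

Answer: 5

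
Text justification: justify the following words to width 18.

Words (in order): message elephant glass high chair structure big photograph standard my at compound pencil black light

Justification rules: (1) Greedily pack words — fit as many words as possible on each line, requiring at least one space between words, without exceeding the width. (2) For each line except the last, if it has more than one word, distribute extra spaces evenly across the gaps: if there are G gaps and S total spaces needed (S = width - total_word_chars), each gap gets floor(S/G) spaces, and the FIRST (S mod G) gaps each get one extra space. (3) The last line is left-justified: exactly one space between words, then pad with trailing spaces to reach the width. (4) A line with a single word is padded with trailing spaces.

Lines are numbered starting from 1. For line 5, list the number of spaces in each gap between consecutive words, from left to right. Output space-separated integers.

Line 1: ['message', 'elephant'] (min_width=16, slack=2)
Line 2: ['glass', 'high', 'chair'] (min_width=16, slack=2)
Line 3: ['structure', 'big'] (min_width=13, slack=5)
Line 4: ['photograph'] (min_width=10, slack=8)
Line 5: ['standard', 'my', 'at'] (min_width=14, slack=4)
Line 6: ['compound', 'pencil'] (min_width=15, slack=3)
Line 7: ['black', 'light'] (min_width=11, slack=7)

Answer: 3 3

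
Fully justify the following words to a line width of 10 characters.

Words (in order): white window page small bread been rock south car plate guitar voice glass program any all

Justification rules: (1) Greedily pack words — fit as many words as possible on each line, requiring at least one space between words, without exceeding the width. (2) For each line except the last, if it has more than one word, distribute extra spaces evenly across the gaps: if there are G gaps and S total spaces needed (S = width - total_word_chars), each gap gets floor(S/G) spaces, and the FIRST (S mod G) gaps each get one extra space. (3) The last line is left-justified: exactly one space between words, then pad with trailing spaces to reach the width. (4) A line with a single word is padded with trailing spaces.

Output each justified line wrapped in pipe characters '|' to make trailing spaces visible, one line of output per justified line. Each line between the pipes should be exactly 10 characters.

Line 1: ['white'] (min_width=5, slack=5)
Line 2: ['window'] (min_width=6, slack=4)
Line 3: ['page', 'small'] (min_width=10, slack=0)
Line 4: ['bread', 'been'] (min_width=10, slack=0)
Line 5: ['rock', 'south'] (min_width=10, slack=0)
Line 6: ['car', 'plate'] (min_width=9, slack=1)
Line 7: ['guitar'] (min_width=6, slack=4)
Line 8: ['voice'] (min_width=5, slack=5)
Line 9: ['glass'] (min_width=5, slack=5)
Line 10: ['program'] (min_width=7, slack=3)
Line 11: ['any', 'all'] (min_width=7, slack=3)

Answer: |white     |
|window    |
|page small|
|bread been|
|rock south|
|car  plate|
|guitar    |
|voice     |
|glass     |
|program   |
|any all   |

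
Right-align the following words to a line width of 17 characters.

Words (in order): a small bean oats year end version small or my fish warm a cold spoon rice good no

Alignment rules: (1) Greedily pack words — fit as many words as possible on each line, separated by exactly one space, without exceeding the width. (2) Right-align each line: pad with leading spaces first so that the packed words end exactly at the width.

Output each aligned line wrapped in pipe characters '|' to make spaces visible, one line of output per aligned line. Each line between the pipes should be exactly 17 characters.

Answer: |a small bean oats|
| year end version|
| small or my fish|
|warm a cold spoon|
|     rice good no|

Derivation:
Line 1: ['a', 'small', 'bean', 'oats'] (min_width=17, slack=0)
Line 2: ['year', 'end', 'version'] (min_width=16, slack=1)
Line 3: ['small', 'or', 'my', 'fish'] (min_width=16, slack=1)
Line 4: ['warm', 'a', 'cold', 'spoon'] (min_width=17, slack=0)
Line 5: ['rice', 'good', 'no'] (min_width=12, slack=5)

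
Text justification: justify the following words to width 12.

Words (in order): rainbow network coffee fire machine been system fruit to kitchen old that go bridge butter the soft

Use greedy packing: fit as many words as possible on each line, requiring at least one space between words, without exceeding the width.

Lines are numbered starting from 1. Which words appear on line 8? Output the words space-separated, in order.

Answer: bridge

Derivation:
Line 1: ['rainbow'] (min_width=7, slack=5)
Line 2: ['network'] (min_width=7, slack=5)
Line 3: ['coffee', 'fire'] (min_width=11, slack=1)
Line 4: ['machine', 'been'] (min_width=12, slack=0)
Line 5: ['system', 'fruit'] (min_width=12, slack=0)
Line 6: ['to', 'kitchen'] (min_width=10, slack=2)
Line 7: ['old', 'that', 'go'] (min_width=11, slack=1)
Line 8: ['bridge'] (min_width=6, slack=6)
Line 9: ['butter', 'the'] (min_width=10, slack=2)
Line 10: ['soft'] (min_width=4, slack=8)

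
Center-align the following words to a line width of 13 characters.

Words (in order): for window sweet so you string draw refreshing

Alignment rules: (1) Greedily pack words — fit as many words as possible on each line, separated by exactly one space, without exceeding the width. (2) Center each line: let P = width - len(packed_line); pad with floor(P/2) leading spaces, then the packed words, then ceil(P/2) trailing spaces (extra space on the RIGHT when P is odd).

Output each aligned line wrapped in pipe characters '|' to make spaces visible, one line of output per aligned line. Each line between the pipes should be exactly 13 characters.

Line 1: ['for', 'window'] (min_width=10, slack=3)
Line 2: ['sweet', 'so', 'you'] (min_width=12, slack=1)
Line 3: ['string', 'draw'] (min_width=11, slack=2)
Line 4: ['refreshing'] (min_width=10, slack=3)

Answer: | for window  |
|sweet so you |
| string draw |
| refreshing  |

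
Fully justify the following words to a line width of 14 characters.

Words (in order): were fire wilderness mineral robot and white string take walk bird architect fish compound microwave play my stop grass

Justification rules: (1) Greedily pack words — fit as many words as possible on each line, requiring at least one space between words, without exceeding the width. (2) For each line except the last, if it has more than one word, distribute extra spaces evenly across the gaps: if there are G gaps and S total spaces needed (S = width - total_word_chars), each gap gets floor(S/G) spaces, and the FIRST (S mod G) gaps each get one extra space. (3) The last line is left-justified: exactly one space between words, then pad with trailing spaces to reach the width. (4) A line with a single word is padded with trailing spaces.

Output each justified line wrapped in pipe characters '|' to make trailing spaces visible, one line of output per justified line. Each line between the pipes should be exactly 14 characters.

Line 1: ['were', 'fire'] (min_width=9, slack=5)
Line 2: ['wilderness'] (min_width=10, slack=4)
Line 3: ['mineral', 'robot'] (min_width=13, slack=1)
Line 4: ['and', 'white'] (min_width=9, slack=5)
Line 5: ['string', 'take'] (min_width=11, slack=3)
Line 6: ['walk', 'bird'] (min_width=9, slack=5)
Line 7: ['architect', 'fish'] (min_width=14, slack=0)
Line 8: ['compound'] (min_width=8, slack=6)
Line 9: ['microwave', 'play'] (min_width=14, slack=0)
Line 10: ['my', 'stop', 'grass'] (min_width=13, slack=1)

Answer: |were      fire|
|wilderness    |
|mineral  robot|
|and      white|
|string    take|
|walk      bird|
|architect fish|
|compound      |
|microwave play|
|my stop grass |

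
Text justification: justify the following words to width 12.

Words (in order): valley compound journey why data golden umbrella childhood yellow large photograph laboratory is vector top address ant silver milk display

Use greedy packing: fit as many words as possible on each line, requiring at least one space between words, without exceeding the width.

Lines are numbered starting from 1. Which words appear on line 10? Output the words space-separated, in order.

Line 1: ['valley'] (min_width=6, slack=6)
Line 2: ['compound'] (min_width=8, slack=4)
Line 3: ['journey', 'why'] (min_width=11, slack=1)
Line 4: ['data', 'golden'] (min_width=11, slack=1)
Line 5: ['umbrella'] (min_width=8, slack=4)
Line 6: ['childhood'] (min_width=9, slack=3)
Line 7: ['yellow', 'large'] (min_width=12, slack=0)
Line 8: ['photograph'] (min_width=10, slack=2)
Line 9: ['laboratory'] (min_width=10, slack=2)
Line 10: ['is', 'vector'] (min_width=9, slack=3)
Line 11: ['top', 'address'] (min_width=11, slack=1)
Line 12: ['ant', 'silver'] (min_width=10, slack=2)
Line 13: ['milk', 'display'] (min_width=12, slack=0)

Answer: is vector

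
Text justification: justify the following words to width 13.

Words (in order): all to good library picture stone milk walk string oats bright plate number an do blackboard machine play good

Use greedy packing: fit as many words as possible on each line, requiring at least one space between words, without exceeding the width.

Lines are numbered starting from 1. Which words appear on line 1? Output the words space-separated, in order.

Answer: all to good

Derivation:
Line 1: ['all', 'to', 'good'] (min_width=11, slack=2)
Line 2: ['library'] (min_width=7, slack=6)
Line 3: ['picture', 'stone'] (min_width=13, slack=0)
Line 4: ['milk', 'walk'] (min_width=9, slack=4)
Line 5: ['string', 'oats'] (min_width=11, slack=2)
Line 6: ['bright', 'plate'] (min_width=12, slack=1)
Line 7: ['number', 'an', 'do'] (min_width=12, slack=1)
Line 8: ['blackboard'] (min_width=10, slack=3)
Line 9: ['machine', 'play'] (min_width=12, slack=1)
Line 10: ['good'] (min_width=4, slack=9)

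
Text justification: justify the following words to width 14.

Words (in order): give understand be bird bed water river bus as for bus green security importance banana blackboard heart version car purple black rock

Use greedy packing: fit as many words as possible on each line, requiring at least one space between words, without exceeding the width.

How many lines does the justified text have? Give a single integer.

Answer: 12

Derivation:
Line 1: ['give'] (min_width=4, slack=10)
Line 2: ['understand', 'be'] (min_width=13, slack=1)
Line 3: ['bird', 'bed', 'water'] (min_width=14, slack=0)
Line 4: ['river', 'bus', 'as'] (min_width=12, slack=2)
Line 5: ['for', 'bus', 'green'] (min_width=13, slack=1)
Line 6: ['security'] (min_width=8, slack=6)
Line 7: ['importance'] (min_width=10, slack=4)
Line 8: ['banana'] (min_width=6, slack=8)
Line 9: ['blackboard'] (min_width=10, slack=4)
Line 10: ['heart', 'version'] (min_width=13, slack=1)
Line 11: ['car', 'purple'] (min_width=10, slack=4)
Line 12: ['black', 'rock'] (min_width=10, slack=4)
Total lines: 12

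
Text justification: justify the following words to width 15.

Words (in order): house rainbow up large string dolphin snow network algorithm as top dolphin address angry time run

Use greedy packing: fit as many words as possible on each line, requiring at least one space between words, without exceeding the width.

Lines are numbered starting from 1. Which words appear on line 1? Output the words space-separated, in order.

Answer: house rainbow

Derivation:
Line 1: ['house', 'rainbow'] (min_width=13, slack=2)
Line 2: ['up', 'large', 'string'] (min_width=15, slack=0)
Line 3: ['dolphin', 'snow'] (min_width=12, slack=3)
Line 4: ['network'] (min_width=7, slack=8)
Line 5: ['algorithm', 'as'] (min_width=12, slack=3)
Line 6: ['top', 'dolphin'] (min_width=11, slack=4)
Line 7: ['address', 'angry'] (min_width=13, slack=2)
Line 8: ['time', 'run'] (min_width=8, slack=7)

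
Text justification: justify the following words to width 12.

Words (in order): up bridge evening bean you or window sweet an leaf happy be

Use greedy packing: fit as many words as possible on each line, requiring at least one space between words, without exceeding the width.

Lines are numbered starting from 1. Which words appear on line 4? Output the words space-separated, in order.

Answer: window sweet

Derivation:
Line 1: ['up', 'bridge'] (min_width=9, slack=3)
Line 2: ['evening', 'bean'] (min_width=12, slack=0)
Line 3: ['you', 'or'] (min_width=6, slack=6)
Line 4: ['window', 'sweet'] (min_width=12, slack=0)
Line 5: ['an', 'leaf'] (min_width=7, slack=5)
Line 6: ['happy', 'be'] (min_width=8, slack=4)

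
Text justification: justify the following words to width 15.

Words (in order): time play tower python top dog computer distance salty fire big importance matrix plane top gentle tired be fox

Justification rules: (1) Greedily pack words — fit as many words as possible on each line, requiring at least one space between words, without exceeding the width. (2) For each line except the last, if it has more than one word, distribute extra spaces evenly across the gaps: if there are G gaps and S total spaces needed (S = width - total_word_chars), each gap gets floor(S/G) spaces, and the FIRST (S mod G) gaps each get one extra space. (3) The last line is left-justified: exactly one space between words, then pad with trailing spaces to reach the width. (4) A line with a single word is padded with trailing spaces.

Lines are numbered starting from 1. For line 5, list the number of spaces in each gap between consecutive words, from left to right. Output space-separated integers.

Line 1: ['time', 'play', 'tower'] (min_width=15, slack=0)
Line 2: ['python', 'top', 'dog'] (min_width=14, slack=1)
Line 3: ['computer'] (min_width=8, slack=7)
Line 4: ['distance', 'salty'] (min_width=14, slack=1)
Line 5: ['fire', 'big'] (min_width=8, slack=7)
Line 6: ['importance'] (min_width=10, slack=5)
Line 7: ['matrix', 'plane'] (min_width=12, slack=3)
Line 8: ['top', 'gentle'] (min_width=10, slack=5)
Line 9: ['tired', 'be', 'fox'] (min_width=12, slack=3)

Answer: 8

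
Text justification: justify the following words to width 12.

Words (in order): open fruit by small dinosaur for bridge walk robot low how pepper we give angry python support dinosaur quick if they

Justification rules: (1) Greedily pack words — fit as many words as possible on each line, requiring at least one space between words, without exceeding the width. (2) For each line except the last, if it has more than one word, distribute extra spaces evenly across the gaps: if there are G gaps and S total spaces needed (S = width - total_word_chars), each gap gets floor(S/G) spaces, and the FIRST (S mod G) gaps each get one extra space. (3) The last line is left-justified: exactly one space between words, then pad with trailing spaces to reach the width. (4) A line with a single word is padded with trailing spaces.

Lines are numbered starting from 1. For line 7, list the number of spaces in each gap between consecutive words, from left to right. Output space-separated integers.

Line 1: ['open', 'fruit'] (min_width=10, slack=2)
Line 2: ['by', 'small'] (min_width=8, slack=4)
Line 3: ['dinosaur', 'for'] (min_width=12, slack=0)
Line 4: ['bridge', 'walk'] (min_width=11, slack=1)
Line 5: ['robot', 'low'] (min_width=9, slack=3)
Line 6: ['how', 'pepper'] (min_width=10, slack=2)
Line 7: ['we', 'give'] (min_width=7, slack=5)
Line 8: ['angry', 'python'] (min_width=12, slack=0)
Line 9: ['support'] (min_width=7, slack=5)
Line 10: ['dinosaur'] (min_width=8, slack=4)
Line 11: ['quick', 'if'] (min_width=8, slack=4)
Line 12: ['they'] (min_width=4, slack=8)

Answer: 6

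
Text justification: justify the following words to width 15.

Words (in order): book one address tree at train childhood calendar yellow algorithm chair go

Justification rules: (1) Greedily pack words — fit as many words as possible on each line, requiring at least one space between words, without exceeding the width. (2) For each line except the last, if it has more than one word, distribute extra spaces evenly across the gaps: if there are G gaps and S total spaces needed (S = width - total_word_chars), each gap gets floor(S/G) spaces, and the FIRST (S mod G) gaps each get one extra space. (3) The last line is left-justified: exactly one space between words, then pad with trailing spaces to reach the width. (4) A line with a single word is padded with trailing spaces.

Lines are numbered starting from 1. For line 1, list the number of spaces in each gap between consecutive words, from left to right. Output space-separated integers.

Line 1: ['book', 'one'] (min_width=8, slack=7)
Line 2: ['address', 'tree', 'at'] (min_width=15, slack=0)
Line 3: ['train', 'childhood'] (min_width=15, slack=0)
Line 4: ['calendar', 'yellow'] (min_width=15, slack=0)
Line 5: ['algorithm', 'chair'] (min_width=15, slack=0)
Line 6: ['go'] (min_width=2, slack=13)

Answer: 8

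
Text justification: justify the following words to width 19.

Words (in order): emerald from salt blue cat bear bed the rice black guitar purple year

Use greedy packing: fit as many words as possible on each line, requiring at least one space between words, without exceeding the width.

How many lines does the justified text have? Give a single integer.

Answer: 4

Derivation:
Line 1: ['emerald', 'from', 'salt'] (min_width=17, slack=2)
Line 2: ['blue', 'cat', 'bear', 'bed'] (min_width=17, slack=2)
Line 3: ['the', 'rice', 'black'] (min_width=14, slack=5)
Line 4: ['guitar', 'purple', 'year'] (min_width=18, slack=1)
Total lines: 4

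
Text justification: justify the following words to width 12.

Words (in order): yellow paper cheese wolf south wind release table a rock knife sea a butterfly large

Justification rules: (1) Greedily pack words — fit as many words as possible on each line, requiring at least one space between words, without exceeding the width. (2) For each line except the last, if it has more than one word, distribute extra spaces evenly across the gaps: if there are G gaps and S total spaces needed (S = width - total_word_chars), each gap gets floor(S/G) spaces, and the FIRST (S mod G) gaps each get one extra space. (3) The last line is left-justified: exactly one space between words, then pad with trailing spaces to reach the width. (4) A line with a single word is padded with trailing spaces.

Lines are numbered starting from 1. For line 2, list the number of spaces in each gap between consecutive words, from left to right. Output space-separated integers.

Line 1: ['yellow', 'paper'] (min_width=12, slack=0)
Line 2: ['cheese', 'wolf'] (min_width=11, slack=1)
Line 3: ['south', 'wind'] (min_width=10, slack=2)
Line 4: ['release'] (min_width=7, slack=5)
Line 5: ['table', 'a', 'rock'] (min_width=12, slack=0)
Line 6: ['knife', 'sea', 'a'] (min_width=11, slack=1)
Line 7: ['butterfly'] (min_width=9, slack=3)
Line 8: ['large'] (min_width=5, slack=7)

Answer: 2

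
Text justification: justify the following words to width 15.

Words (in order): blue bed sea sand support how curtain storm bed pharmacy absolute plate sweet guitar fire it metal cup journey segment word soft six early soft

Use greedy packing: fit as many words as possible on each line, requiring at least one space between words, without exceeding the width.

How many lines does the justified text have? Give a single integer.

Answer: 12

Derivation:
Line 1: ['blue', 'bed', 'sea'] (min_width=12, slack=3)
Line 2: ['sand', 'support'] (min_width=12, slack=3)
Line 3: ['how', 'curtain'] (min_width=11, slack=4)
Line 4: ['storm', 'bed'] (min_width=9, slack=6)
Line 5: ['pharmacy'] (min_width=8, slack=7)
Line 6: ['absolute', 'plate'] (min_width=14, slack=1)
Line 7: ['sweet', 'guitar'] (min_width=12, slack=3)
Line 8: ['fire', 'it', 'metal'] (min_width=13, slack=2)
Line 9: ['cup', 'journey'] (min_width=11, slack=4)
Line 10: ['segment', 'word'] (min_width=12, slack=3)
Line 11: ['soft', 'six', 'early'] (min_width=14, slack=1)
Line 12: ['soft'] (min_width=4, slack=11)
Total lines: 12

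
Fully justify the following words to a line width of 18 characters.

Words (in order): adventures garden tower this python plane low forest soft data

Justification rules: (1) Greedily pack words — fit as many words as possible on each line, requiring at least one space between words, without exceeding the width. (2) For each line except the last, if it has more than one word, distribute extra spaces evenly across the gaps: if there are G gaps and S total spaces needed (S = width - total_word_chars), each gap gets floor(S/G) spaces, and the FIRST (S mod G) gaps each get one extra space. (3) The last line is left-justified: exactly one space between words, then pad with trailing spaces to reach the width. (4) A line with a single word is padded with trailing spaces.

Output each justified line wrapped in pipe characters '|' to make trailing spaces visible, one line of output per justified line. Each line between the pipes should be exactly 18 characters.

Line 1: ['adventures', 'garden'] (min_width=17, slack=1)
Line 2: ['tower', 'this', 'python'] (min_width=17, slack=1)
Line 3: ['plane', 'low', 'forest'] (min_width=16, slack=2)
Line 4: ['soft', 'data'] (min_width=9, slack=9)

Answer: |adventures  garden|
|tower  this python|
|plane  low  forest|
|soft data         |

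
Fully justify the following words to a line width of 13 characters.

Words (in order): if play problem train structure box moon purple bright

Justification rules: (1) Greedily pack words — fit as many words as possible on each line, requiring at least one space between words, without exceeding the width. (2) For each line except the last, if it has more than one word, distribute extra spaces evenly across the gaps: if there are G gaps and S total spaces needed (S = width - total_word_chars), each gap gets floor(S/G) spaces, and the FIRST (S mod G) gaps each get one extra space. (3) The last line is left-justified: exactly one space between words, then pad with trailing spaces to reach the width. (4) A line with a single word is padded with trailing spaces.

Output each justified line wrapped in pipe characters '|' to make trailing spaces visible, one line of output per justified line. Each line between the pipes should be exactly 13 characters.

Answer: |if       play|
|problem train|
|structure box|
|moon   purple|
|bright       |

Derivation:
Line 1: ['if', 'play'] (min_width=7, slack=6)
Line 2: ['problem', 'train'] (min_width=13, slack=0)
Line 3: ['structure', 'box'] (min_width=13, slack=0)
Line 4: ['moon', 'purple'] (min_width=11, slack=2)
Line 5: ['bright'] (min_width=6, slack=7)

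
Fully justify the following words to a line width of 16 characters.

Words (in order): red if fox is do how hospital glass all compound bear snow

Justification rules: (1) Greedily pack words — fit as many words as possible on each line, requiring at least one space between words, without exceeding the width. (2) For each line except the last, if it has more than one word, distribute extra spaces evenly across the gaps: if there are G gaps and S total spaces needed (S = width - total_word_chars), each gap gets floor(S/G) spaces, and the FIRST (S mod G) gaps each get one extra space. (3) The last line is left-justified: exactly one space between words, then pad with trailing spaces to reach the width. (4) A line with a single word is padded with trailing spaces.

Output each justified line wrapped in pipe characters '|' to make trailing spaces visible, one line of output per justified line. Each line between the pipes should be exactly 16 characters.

Answer: |red if fox is do|
|how     hospital|
|glass        all|
|compound    bear|
|snow            |

Derivation:
Line 1: ['red', 'if', 'fox', 'is', 'do'] (min_width=16, slack=0)
Line 2: ['how', 'hospital'] (min_width=12, slack=4)
Line 3: ['glass', 'all'] (min_width=9, slack=7)
Line 4: ['compound', 'bear'] (min_width=13, slack=3)
Line 5: ['snow'] (min_width=4, slack=12)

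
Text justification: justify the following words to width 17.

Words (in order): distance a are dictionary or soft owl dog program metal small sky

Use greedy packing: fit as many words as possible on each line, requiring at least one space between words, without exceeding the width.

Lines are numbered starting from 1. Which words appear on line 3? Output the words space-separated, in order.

Answer: soft owl dog

Derivation:
Line 1: ['distance', 'a', 'are'] (min_width=14, slack=3)
Line 2: ['dictionary', 'or'] (min_width=13, slack=4)
Line 3: ['soft', 'owl', 'dog'] (min_width=12, slack=5)
Line 4: ['program', 'metal'] (min_width=13, slack=4)
Line 5: ['small', 'sky'] (min_width=9, slack=8)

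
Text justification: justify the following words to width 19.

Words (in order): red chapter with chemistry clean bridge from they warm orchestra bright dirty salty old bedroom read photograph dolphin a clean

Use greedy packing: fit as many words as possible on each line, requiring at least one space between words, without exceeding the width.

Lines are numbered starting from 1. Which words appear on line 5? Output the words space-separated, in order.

Line 1: ['red', 'chapter', 'with'] (min_width=16, slack=3)
Line 2: ['chemistry', 'clean'] (min_width=15, slack=4)
Line 3: ['bridge', 'from', 'they'] (min_width=16, slack=3)
Line 4: ['warm', 'orchestra'] (min_width=14, slack=5)
Line 5: ['bright', 'dirty', 'salty'] (min_width=18, slack=1)
Line 6: ['old', 'bedroom', 'read'] (min_width=16, slack=3)
Line 7: ['photograph', 'dolphin'] (min_width=18, slack=1)
Line 8: ['a', 'clean'] (min_width=7, slack=12)

Answer: bright dirty salty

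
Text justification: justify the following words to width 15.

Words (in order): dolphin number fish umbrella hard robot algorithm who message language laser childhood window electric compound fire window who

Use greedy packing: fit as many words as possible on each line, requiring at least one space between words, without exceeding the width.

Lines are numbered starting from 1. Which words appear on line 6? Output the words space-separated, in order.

Line 1: ['dolphin', 'number'] (min_width=14, slack=1)
Line 2: ['fish', 'umbrella'] (min_width=13, slack=2)
Line 3: ['hard', 'robot'] (min_width=10, slack=5)
Line 4: ['algorithm', 'who'] (min_width=13, slack=2)
Line 5: ['message'] (min_width=7, slack=8)
Line 6: ['language', 'laser'] (min_width=14, slack=1)
Line 7: ['childhood'] (min_width=9, slack=6)
Line 8: ['window', 'electric'] (min_width=15, slack=0)
Line 9: ['compound', 'fire'] (min_width=13, slack=2)
Line 10: ['window', 'who'] (min_width=10, slack=5)

Answer: language laser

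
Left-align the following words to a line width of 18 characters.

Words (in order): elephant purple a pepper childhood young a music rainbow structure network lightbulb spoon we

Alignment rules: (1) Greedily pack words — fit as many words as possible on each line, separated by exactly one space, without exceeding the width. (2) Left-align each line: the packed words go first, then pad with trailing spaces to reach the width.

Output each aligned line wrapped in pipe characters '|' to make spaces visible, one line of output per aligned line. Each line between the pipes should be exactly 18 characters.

Line 1: ['elephant', 'purple', 'a'] (min_width=17, slack=1)
Line 2: ['pepper', 'childhood'] (min_width=16, slack=2)
Line 3: ['young', 'a', 'music'] (min_width=13, slack=5)
Line 4: ['rainbow', 'structure'] (min_width=17, slack=1)
Line 5: ['network', 'lightbulb'] (min_width=17, slack=1)
Line 6: ['spoon', 'we'] (min_width=8, slack=10)

Answer: |elephant purple a |
|pepper childhood  |
|young a music     |
|rainbow structure |
|network lightbulb |
|spoon we          |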